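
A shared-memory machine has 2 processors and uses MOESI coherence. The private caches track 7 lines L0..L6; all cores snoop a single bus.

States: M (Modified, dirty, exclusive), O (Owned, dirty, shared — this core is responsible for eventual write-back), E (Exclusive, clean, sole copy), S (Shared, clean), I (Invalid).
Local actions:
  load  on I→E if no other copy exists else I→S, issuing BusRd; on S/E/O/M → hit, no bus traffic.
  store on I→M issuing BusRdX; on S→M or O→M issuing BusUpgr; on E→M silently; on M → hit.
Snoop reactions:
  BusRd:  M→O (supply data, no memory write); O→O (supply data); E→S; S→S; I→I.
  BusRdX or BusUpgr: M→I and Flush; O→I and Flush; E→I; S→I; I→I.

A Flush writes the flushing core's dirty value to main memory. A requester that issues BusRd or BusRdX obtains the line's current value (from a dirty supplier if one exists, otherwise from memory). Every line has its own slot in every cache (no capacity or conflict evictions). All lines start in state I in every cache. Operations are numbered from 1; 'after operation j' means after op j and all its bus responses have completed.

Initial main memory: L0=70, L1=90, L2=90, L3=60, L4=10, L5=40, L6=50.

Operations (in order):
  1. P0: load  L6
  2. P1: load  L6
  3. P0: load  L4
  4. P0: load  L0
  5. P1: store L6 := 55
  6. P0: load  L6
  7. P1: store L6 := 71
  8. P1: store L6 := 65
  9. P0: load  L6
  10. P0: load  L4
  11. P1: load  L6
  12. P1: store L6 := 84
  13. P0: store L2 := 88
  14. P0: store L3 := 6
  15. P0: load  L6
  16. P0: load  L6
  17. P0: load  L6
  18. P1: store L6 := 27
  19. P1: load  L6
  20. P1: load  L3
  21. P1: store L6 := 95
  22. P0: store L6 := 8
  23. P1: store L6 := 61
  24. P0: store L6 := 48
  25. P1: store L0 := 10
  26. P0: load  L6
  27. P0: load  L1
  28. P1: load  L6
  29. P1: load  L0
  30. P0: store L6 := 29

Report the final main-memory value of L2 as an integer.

memory[L2] = 90

step 1: P0: load  L6  ⟶  EI  (L6)  txn=BusRd  M[L6]=50
step 2: P1: load  L6  ⟶  SS  (L6)  txn=BusRd  M[L6]=50
step 3: P0: load  L4  ⟶  EI  (L4)  txn=BusRd  M[L4]=10
step 4: P0: load  L0  ⟶  EI  (L0)  txn=BusRd  M[L0]=70
step 5: P1: store L6 := 55  ⟶  IM  (L6)  txn=BusUpgr  M[L6]=50
step 6: P0: load  L6  ⟶  SO  (L6)  txn=BusRd  M[L6]=50
step 7: P1: store L6 := 71  ⟶  IM  (L6)  txn=BusUpgr  M[L6]=50
step 8: P1: store L6 := 65  ⟶  IM  (L6)  txn=∅  M[L6]=50
step 9: P0: load  L6  ⟶  SO  (L6)  txn=BusRd  M[L6]=50
step 10: P0: load  L4  ⟶  EI  (L4)  txn=∅  M[L4]=10
step 11: P1: load  L6  ⟶  SO  (L6)  txn=∅  M[L6]=50
step 12: P1: store L6 := 84  ⟶  IM  (L6)  txn=BusUpgr  M[L6]=50
step 13: P0: store L2 := 88  ⟶  MI  (L2)  txn=BusRdX  M[L2]=90
step 14: P0: store L3 := 6  ⟶  MI  (L3)  txn=BusRdX  M[L3]=60
step 15: P0: load  L6  ⟶  SO  (L6)  txn=BusRd  M[L6]=50
step 16: P0: load  L6  ⟶  SO  (L6)  txn=∅  M[L6]=50
step 17: P0: load  L6  ⟶  SO  (L6)  txn=∅  M[L6]=50
step 18: P1: store L6 := 27  ⟶  IM  (L6)  txn=BusUpgr  M[L6]=50
step 19: P1: load  L6  ⟶  IM  (L6)  txn=∅  M[L6]=50
step 20: P1: load  L3  ⟶  OS  (L3)  txn=BusRd  M[L3]=60
step 21: P1: store L6 := 95  ⟶  IM  (L6)  txn=∅  M[L6]=50
step 22: P0: store L6 := 8  ⟶  MI  (L6)  txn=BusRdX+Flush  M[L6]=95
step 23: P1: store L6 := 61  ⟶  IM  (L6)  txn=BusRdX+Flush  M[L6]=8
step 24: P0: store L6 := 48  ⟶  MI  (L6)  txn=BusRdX+Flush  M[L6]=61
step 25: P1: store L0 := 10  ⟶  IM  (L0)  txn=BusRdX  M[L0]=70
step 26: P0: load  L6  ⟶  MI  (L6)  txn=∅  M[L6]=61
step 27: P0: load  L1  ⟶  EI  (L1)  txn=BusRd  M[L1]=90
step 28: P1: load  L6  ⟶  OS  (L6)  txn=BusRd  M[L6]=61
step 29: P1: load  L0  ⟶  IM  (L0)  txn=∅  M[L0]=70
step 30: P0: store L6 := 29  ⟶  MI  (L6)  txn=BusUpgr  M[L6]=61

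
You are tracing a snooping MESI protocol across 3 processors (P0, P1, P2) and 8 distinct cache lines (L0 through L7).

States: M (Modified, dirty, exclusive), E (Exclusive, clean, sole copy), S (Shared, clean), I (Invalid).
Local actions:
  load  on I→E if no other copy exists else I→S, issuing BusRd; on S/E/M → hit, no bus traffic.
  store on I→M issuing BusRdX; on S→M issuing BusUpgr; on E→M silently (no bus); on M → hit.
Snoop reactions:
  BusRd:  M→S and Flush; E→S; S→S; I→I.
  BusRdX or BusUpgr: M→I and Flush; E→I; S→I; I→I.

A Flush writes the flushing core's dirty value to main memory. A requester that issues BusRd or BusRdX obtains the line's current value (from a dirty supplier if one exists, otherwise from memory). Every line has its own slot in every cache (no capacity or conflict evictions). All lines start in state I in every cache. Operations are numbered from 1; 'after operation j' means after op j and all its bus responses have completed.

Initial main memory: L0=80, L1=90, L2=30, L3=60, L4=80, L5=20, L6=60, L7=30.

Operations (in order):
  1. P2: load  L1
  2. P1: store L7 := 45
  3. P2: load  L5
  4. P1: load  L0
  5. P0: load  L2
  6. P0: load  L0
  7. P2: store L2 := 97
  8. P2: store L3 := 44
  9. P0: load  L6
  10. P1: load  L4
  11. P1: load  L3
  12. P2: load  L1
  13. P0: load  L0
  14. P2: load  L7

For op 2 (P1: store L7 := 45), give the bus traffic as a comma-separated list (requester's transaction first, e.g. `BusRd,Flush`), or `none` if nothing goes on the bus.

[1] P2: load  L1 | P0:I, P1:I, P2:E(90) | bus: BusRd
[2] P1: store L7 := 45 | P0:I, P1:M(45), P2:I | bus: BusRdX
[3] P2: load  L5 | P0:I, P1:I, P2:E(20) | bus: BusRd
[4] P1: load  L0 | P0:I, P1:E(80), P2:I | bus: BusRd
[5] P0: load  L2 | P0:E(30), P1:I, P2:I | bus: BusRd
[6] P0: load  L0 | P0:S(80), P1:S(80), P2:I | bus: BusRd
[7] P2: store L2 := 97 | P0:I, P1:I, P2:M(97) | bus: BusRdX
[8] P2: store L3 := 44 | P0:I, P1:I, P2:M(44) | bus: BusRdX
[9] P0: load  L6 | P0:E(60), P1:I, P2:I | bus: BusRd
[10] P1: load  L4 | P0:I, P1:E(80), P2:I | bus: BusRd
[11] P1: load  L3 | P0:I, P1:S(44), P2:S(44) | bus: BusRd,Flush
[12] P2: load  L1 | P0:I, P1:I, P2:E(90) | bus: none
[13] P0: load  L0 | P0:S(80), P1:S(80), P2:I | bus: none
[14] P2: load  L7 | P0:I, P1:S(45), P2:S(45) | bus: BusRd,Flush

bus = BusRdX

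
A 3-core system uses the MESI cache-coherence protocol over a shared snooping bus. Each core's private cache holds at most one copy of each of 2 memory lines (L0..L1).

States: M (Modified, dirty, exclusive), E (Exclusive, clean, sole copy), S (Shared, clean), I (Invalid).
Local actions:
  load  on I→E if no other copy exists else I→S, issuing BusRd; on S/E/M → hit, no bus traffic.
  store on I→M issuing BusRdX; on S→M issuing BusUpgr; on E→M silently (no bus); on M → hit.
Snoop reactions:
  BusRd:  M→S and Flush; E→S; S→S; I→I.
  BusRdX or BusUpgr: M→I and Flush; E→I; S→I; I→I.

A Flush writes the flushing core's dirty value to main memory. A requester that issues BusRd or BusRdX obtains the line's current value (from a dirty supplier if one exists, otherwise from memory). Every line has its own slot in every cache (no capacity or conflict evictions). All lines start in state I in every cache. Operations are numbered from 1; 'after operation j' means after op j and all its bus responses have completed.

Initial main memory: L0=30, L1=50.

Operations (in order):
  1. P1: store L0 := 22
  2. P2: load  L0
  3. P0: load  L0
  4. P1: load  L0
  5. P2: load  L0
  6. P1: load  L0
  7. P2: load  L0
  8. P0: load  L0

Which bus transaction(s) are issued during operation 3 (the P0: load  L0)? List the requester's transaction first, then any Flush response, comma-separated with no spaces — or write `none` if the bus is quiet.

  op1 P1: store L0 := 22 → I/M/I on L0; bus BusRdX; mem=30
  op2 P2: load  L0 → I/S/S on L0; bus BusRd Flush; mem=22
  op3 P0: load  L0 → S/S/S on L0; bus BusRd; mem=22
  op4 P1: load  L0 → S/S/S on L0; bus (none); mem=22
  op5 P2: load  L0 → S/S/S on L0; bus (none); mem=22
  op6 P1: load  L0 → S/S/S on L0; bus (none); mem=22
  op7 P2: load  L0 → S/S/S on L0; bus (none); mem=22
  op8 P0: load  L0 → S/S/S on L0; bus (none); mem=22

bus = BusRd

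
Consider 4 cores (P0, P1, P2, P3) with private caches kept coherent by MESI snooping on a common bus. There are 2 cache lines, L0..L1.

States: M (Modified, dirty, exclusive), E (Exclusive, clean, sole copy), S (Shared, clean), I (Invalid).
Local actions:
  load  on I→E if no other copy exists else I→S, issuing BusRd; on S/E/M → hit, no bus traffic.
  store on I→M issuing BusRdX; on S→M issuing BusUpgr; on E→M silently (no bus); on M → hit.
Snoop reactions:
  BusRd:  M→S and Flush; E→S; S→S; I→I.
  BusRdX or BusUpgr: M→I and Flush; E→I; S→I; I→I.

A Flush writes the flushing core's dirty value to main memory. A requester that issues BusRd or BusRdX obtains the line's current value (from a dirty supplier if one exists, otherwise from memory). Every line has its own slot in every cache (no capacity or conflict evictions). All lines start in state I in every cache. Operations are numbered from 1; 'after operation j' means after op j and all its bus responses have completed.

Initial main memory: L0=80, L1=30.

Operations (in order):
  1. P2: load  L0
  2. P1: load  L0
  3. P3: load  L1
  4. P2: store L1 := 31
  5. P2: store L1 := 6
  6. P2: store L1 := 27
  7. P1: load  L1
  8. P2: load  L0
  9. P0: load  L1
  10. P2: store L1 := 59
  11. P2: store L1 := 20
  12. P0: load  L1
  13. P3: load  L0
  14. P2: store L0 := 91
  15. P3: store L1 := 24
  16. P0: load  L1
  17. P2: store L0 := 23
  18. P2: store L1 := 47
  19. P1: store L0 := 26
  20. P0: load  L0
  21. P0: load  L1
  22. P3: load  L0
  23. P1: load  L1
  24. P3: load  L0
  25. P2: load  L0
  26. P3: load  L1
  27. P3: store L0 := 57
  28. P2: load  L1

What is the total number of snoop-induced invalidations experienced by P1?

invalidations = 3

  op1 P2: load  L0 → I/I/E/I on L0; bus BusRd; mem=80
  op2 P1: load  L0 → I/S/S/I on L0; bus BusRd; mem=80
  op3 P3: load  L1 → I/I/I/E on L1; bus BusRd; mem=30
  op4 P2: store L1 := 31 → I/I/M/I on L1; bus BusRdX; mem=30
  op5 P2: store L1 := 6 → I/I/M/I on L1; bus (none); mem=30
  op6 P2: store L1 := 27 → I/I/M/I on L1; bus (none); mem=30
  op7 P1: load  L1 → I/S/S/I on L1; bus BusRd Flush; mem=27
  op8 P2: load  L0 → I/S/S/I on L0; bus (none); mem=80
  op9 P0: load  L1 → S/S/S/I on L1; bus BusRd; mem=27
  op10 P2: store L1 := 59 → I/I/M/I on L1; bus BusUpgr; mem=27
  op11 P2: store L1 := 20 → I/I/M/I on L1; bus (none); mem=27
  op12 P0: load  L1 → S/I/S/I on L1; bus BusRd Flush; mem=20
  op13 P3: load  L0 → I/S/S/S on L0; bus BusRd; mem=80
  op14 P2: store L0 := 91 → I/I/M/I on L0; bus BusUpgr; mem=80
  op15 P3: store L1 := 24 → I/I/I/M on L1; bus BusRdX; mem=20
  op16 P0: load  L1 → S/I/I/S on L1; bus BusRd Flush; mem=24
  op17 P2: store L0 := 23 → I/I/M/I on L0; bus (none); mem=80
  op18 P2: store L1 := 47 → I/I/M/I on L1; bus BusRdX; mem=24
  op19 P1: store L0 := 26 → I/M/I/I on L0; bus BusRdX Flush; mem=23
  op20 P0: load  L0 → S/S/I/I on L0; bus BusRd Flush; mem=26
  op21 P0: load  L1 → S/I/S/I on L1; bus BusRd Flush; mem=47
  op22 P3: load  L0 → S/S/I/S on L0; bus BusRd; mem=26
  op23 P1: load  L1 → S/S/S/I on L1; bus BusRd; mem=47
  op24 P3: load  L0 → S/S/I/S on L0; bus (none); mem=26
  op25 P2: load  L0 → S/S/S/S on L0; bus BusRd; mem=26
  op26 P3: load  L1 → S/S/S/S on L1; bus BusRd; mem=47
  op27 P3: store L0 := 57 → I/I/I/M on L0; bus BusUpgr; mem=26
  op28 P2: load  L1 → S/S/S/S on L1; bus (none); mem=47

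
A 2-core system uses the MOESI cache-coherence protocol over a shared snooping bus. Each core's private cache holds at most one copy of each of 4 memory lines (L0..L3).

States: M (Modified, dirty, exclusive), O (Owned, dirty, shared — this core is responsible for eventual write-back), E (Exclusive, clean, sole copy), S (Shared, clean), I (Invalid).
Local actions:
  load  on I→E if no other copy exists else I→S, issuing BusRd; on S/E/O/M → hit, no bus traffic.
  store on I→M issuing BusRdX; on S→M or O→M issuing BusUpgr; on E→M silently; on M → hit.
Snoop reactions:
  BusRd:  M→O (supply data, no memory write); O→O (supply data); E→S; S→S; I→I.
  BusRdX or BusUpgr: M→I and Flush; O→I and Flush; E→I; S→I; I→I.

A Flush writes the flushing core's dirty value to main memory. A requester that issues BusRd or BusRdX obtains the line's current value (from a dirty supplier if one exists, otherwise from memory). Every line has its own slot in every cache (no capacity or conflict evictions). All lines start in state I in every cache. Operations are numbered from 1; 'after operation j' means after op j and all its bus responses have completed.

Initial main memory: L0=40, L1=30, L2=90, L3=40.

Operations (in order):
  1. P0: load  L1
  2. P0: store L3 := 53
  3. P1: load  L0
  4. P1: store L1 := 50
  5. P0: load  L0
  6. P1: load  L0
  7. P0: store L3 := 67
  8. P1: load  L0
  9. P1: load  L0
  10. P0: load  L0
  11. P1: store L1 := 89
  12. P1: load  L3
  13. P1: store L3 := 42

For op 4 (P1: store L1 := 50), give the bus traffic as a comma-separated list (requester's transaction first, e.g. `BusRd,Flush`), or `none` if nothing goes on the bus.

1. P0: load  L1  bus=[BusRd]  L1: P0=E P1=I  mem[L1]=30
2. P0: store L3 := 53  bus=[BusRdX]  L3: P0=M P1=I  mem[L3]=40
3. P1: load  L0  bus=[BusRd]  L0: P0=I P1=E  mem[L0]=40
4. P1: store L1 := 50  bus=[BusRdX]  L1: P0=I P1=M  mem[L1]=30
5. P0: load  L0  bus=[BusRd]  L0: P0=S P1=S  mem[L0]=40
6. P1: load  L0  bus=[-]  L0: P0=S P1=S  mem[L0]=40
7. P0: store L3 := 67  bus=[-]  L3: P0=M P1=I  mem[L3]=40
8. P1: load  L0  bus=[-]  L0: P0=S P1=S  mem[L0]=40
9. P1: load  L0  bus=[-]  L0: P0=S P1=S  mem[L0]=40
10. P0: load  L0  bus=[-]  L0: P0=S P1=S  mem[L0]=40
11. P1: store L1 := 89  bus=[-]  L1: P0=I P1=M  mem[L1]=30
12. P1: load  L3  bus=[BusRd]  L3: P0=O P1=S  mem[L3]=40
13. P1: store L3 := 42  bus=[BusUpgr,Flush]  L3: P0=I P1=M  mem[L3]=67

bus = BusRdX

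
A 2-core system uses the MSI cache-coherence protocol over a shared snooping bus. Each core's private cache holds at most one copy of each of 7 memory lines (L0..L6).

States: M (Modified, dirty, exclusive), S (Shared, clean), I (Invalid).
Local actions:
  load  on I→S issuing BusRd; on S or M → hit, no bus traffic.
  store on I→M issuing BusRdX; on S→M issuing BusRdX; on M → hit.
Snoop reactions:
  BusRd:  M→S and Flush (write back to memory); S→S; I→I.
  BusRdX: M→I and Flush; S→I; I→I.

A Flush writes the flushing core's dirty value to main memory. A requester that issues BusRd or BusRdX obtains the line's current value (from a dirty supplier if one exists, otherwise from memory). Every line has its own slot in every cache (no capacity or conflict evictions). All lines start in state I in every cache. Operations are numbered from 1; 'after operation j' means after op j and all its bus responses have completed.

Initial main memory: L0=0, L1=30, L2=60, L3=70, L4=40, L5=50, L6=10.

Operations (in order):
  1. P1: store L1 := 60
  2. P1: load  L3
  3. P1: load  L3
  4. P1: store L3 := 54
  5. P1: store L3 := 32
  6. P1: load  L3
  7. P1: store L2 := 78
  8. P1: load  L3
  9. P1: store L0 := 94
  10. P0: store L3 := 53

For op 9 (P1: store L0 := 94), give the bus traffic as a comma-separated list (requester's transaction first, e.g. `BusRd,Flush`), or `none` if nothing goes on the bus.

bus = BusRdX

[1] P1: store L1 := 60 | P0:I, P1:M(60) | bus: BusRdX
[2] P1: load  L3 | P0:I, P1:S(70) | bus: BusRd
[3] P1: load  L3 | P0:I, P1:S(70) | bus: none
[4] P1: store L3 := 54 | P0:I, P1:M(54) | bus: BusRdX
[5] P1: store L3 := 32 | P0:I, P1:M(32) | bus: none
[6] P1: load  L3 | P0:I, P1:M(32) | bus: none
[7] P1: store L2 := 78 | P0:I, P1:M(78) | bus: BusRdX
[8] P1: load  L3 | P0:I, P1:M(32) | bus: none
[9] P1: store L0 := 94 | P0:I, P1:M(94) | bus: BusRdX
[10] P0: store L3 := 53 | P0:M(53), P1:I | bus: BusRdX,Flush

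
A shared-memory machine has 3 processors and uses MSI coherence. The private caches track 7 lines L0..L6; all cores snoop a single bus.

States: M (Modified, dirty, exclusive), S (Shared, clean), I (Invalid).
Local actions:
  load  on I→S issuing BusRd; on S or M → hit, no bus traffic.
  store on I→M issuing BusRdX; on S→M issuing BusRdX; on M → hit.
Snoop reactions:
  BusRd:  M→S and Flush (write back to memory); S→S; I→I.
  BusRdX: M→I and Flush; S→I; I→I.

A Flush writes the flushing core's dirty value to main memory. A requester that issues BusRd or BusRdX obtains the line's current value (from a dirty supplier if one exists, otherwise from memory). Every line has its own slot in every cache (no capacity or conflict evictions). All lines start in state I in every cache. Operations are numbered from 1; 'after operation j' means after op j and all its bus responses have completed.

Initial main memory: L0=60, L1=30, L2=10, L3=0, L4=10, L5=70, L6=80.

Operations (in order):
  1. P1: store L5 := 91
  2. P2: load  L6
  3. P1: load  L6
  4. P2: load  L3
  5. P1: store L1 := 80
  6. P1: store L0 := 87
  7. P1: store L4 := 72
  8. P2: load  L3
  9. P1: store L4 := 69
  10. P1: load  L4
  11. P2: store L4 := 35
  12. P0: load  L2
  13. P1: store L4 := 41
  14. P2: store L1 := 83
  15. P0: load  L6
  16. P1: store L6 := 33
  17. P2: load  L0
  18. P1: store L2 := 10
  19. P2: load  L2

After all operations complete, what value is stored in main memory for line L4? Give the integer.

memory[L4] = 35

[1] P1: store L5 := 91 | P0:I, P1:M(91), P2:I | bus: BusRdX
[2] P2: load  L6 | P0:I, P1:I, P2:S(80) | bus: BusRd
[3] P1: load  L6 | P0:I, P1:S(80), P2:S(80) | bus: BusRd
[4] P2: load  L3 | P0:I, P1:I, P2:S(0) | bus: BusRd
[5] P1: store L1 := 80 | P0:I, P1:M(80), P2:I | bus: BusRdX
[6] P1: store L0 := 87 | P0:I, P1:M(87), P2:I | bus: BusRdX
[7] P1: store L4 := 72 | P0:I, P1:M(72), P2:I | bus: BusRdX
[8] P2: load  L3 | P0:I, P1:I, P2:S(0) | bus: none
[9] P1: store L4 := 69 | P0:I, P1:M(69), P2:I | bus: none
[10] P1: load  L4 | P0:I, P1:M(69), P2:I | bus: none
[11] P2: store L4 := 35 | P0:I, P1:I, P2:M(35) | bus: BusRdX,Flush
[12] P0: load  L2 | P0:S(10), P1:I, P2:I | bus: BusRd
[13] P1: store L4 := 41 | P0:I, P1:M(41), P2:I | bus: BusRdX,Flush
[14] P2: store L1 := 83 | P0:I, P1:I, P2:M(83) | bus: BusRdX,Flush
[15] P0: load  L6 | P0:S(80), P1:S(80), P2:S(80) | bus: BusRd
[16] P1: store L6 := 33 | P0:I, P1:M(33), P2:I | bus: BusRdX
[17] P2: load  L0 | P0:I, P1:S(87), P2:S(87) | bus: BusRd,Flush
[18] P1: store L2 := 10 | P0:I, P1:M(10), P2:I | bus: BusRdX
[19] P2: load  L2 | P0:I, P1:S(10), P2:S(10) | bus: BusRd,Flush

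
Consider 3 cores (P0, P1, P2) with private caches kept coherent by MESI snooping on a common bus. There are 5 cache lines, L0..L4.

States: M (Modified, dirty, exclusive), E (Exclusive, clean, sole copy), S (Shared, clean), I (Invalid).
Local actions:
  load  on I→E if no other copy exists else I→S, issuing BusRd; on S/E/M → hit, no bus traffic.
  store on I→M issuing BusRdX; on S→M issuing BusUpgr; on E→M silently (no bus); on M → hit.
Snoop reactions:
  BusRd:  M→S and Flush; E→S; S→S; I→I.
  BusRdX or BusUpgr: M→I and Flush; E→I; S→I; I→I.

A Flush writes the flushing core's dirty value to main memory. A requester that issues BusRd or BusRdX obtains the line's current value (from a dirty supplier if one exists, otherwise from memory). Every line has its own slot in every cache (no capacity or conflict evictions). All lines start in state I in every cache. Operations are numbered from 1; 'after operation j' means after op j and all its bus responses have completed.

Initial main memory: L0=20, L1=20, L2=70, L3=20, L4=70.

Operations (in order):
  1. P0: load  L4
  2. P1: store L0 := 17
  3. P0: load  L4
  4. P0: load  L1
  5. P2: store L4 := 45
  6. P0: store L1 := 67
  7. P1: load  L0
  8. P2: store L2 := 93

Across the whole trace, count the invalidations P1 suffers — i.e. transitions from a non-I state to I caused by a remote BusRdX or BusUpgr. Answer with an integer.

invalidations = 0

step 1: P0: load  L4  ⟶  EII  (L4)  txn=BusRd  M[L4]=70
step 2: P1: store L0 := 17  ⟶  IMI  (L0)  txn=BusRdX  M[L0]=20
step 3: P0: load  L4  ⟶  EII  (L4)  txn=∅  M[L4]=70
step 4: P0: load  L1  ⟶  EII  (L1)  txn=BusRd  M[L1]=20
step 5: P2: store L4 := 45  ⟶  IIM  (L4)  txn=BusRdX  M[L4]=70
step 6: P0: store L1 := 67  ⟶  MII  (L1)  txn=∅  M[L1]=20
step 7: P1: load  L0  ⟶  IMI  (L0)  txn=∅  M[L0]=20
step 8: P2: store L2 := 93  ⟶  IIM  (L2)  txn=BusRdX  M[L2]=70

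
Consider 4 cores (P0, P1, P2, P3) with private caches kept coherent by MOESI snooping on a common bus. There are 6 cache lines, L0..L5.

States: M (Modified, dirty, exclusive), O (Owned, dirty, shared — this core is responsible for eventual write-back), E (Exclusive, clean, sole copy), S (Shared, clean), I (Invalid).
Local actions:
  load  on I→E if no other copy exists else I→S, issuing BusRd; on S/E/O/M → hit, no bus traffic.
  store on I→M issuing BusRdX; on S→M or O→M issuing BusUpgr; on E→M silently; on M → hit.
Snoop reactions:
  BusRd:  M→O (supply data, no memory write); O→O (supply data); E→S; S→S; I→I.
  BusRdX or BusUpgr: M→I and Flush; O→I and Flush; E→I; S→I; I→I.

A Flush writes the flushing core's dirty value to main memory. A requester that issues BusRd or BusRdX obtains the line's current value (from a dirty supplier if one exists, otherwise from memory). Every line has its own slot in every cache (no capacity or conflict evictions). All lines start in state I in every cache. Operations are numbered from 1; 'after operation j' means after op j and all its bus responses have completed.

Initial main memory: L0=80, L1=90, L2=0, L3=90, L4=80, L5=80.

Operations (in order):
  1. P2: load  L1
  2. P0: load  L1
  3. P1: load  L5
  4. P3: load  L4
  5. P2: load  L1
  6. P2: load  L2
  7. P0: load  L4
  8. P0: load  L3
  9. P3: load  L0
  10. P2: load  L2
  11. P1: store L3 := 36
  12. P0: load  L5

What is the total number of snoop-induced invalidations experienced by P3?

invalidations = 0

  op1 P2: load  L1 → I/I/E/I on L1; bus BusRd; mem=90
  op2 P0: load  L1 → S/I/S/I on L1; bus BusRd; mem=90
  op3 P1: load  L5 → I/E/I/I on L5; bus BusRd; mem=80
  op4 P3: load  L4 → I/I/I/E on L4; bus BusRd; mem=80
  op5 P2: load  L1 → S/I/S/I on L1; bus (none); mem=90
  op6 P2: load  L2 → I/I/E/I on L2; bus BusRd; mem=0
  op7 P0: load  L4 → S/I/I/S on L4; bus BusRd; mem=80
  op8 P0: load  L3 → E/I/I/I on L3; bus BusRd; mem=90
  op9 P3: load  L0 → I/I/I/E on L0; bus BusRd; mem=80
  op10 P2: load  L2 → I/I/E/I on L2; bus (none); mem=0
  op11 P1: store L3 := 36 → I/M/I/I on L3; bus BusRdX; mem=90
  op12 P0: load  L5 → S/S/I/I on L5; bus BusRd; mem=80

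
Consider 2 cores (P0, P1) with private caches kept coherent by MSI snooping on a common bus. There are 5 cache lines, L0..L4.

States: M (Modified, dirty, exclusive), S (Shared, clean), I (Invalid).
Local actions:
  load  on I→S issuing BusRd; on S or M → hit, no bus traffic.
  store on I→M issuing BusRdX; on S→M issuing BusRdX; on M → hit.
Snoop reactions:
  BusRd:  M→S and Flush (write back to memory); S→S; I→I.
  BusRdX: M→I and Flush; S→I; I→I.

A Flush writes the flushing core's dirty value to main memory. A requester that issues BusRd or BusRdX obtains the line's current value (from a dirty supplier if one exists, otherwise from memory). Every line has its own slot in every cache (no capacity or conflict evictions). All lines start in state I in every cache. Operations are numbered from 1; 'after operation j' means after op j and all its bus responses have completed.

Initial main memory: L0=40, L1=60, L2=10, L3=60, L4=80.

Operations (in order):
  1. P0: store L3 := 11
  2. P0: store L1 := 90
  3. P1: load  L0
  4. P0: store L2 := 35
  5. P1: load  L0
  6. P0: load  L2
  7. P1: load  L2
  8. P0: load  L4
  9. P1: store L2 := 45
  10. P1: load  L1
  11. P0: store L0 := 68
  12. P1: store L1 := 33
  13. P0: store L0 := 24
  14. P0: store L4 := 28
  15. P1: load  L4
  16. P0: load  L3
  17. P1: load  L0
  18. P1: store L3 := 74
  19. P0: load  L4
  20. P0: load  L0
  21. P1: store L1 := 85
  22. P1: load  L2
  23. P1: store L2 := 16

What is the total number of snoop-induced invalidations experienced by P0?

  op1 P0: store L3 := 11 → M/I on L3; bus BusRdX; mem=60
  op2 P0: store L1 := 90 → M/I on L1; bus BusRdX; mem=60
  op3 P1: load  L0 → I/S on L0; bus BusRd; mem=40
  op4 P0: store L2 := 35 → M/I on L2; bus BusRdX; mem=10
  op5 P1: load  L0 → I/S on L0; bus (none); mem=40
  op6 P0: load  L2 → M/I on L2; bus (none); mem=10
  op7 P1: load  L2 → S/S on L2; bus BusRd Flush; mem=35
  op8 P0: load  L4 → S/I on L4; bus BusRd; mem=80
  op9 P1: store L2 := 45 → I/M on L2; bus BusRdX; mem=35
  op10 P1: load  L1 → S/S on L1; bus BusRd Flush; mem=90
  op11 P0: store L0 := 68 → M/I on L0; bus BusRdX; mem=40
  op12 P1: store L1 := 33 → I/M on L1; bus BusRdX; mem=90
  op13 P0: store L0 := 24 → M/I on L0; bus (none); mem=40
  op14 P0: store L4 := 28 → M/I on L4; bus BusRdX; mem=80
  op15 P1: load  L4 → S/S on L4; bus BusRd Flush; mem=28
  op16 P0: load  L3 → M/I on L3; bus (none); mem=60
  op17 P1: load  L0 → S/S on L0; bus BusRd Flush; mem=24
  op18 P1: store L3 := 74 → I/M on L3; bus BusRdX Flush; mem=11
  op19 P0: load  L4 → S/S on L4; bus (none); mem=28
  op20 P0: load  L0 → S/S on L0; bus (none); mem=24
  op21 P1: store L1 := 85 → I/M on L1; bus (none); mem=90
  op22 P1: load  L2 → I/M on L2; bus (none); mem=35
  op23 P1: store L2 := 16 → I/M on L2; bus (none); mem=35

invalidations = 3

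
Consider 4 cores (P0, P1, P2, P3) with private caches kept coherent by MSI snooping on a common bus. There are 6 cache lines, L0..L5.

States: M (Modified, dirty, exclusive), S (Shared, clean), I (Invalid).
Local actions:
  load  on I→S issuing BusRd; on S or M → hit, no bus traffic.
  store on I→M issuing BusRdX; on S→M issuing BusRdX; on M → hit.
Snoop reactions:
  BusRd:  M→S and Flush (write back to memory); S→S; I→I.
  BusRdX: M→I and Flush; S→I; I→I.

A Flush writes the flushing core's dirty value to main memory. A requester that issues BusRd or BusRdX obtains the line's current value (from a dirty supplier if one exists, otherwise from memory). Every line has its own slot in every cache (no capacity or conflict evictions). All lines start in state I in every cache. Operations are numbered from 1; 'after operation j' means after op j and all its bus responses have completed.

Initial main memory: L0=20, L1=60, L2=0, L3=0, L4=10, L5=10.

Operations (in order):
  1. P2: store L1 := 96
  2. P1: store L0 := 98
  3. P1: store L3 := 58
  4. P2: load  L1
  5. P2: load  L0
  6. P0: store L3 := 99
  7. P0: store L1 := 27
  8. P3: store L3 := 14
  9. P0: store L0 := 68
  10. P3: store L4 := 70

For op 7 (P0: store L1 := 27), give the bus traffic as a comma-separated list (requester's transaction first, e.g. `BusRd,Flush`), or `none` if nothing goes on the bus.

  op1 P2: store L1 := 96 → I/I/M/I on L1; bus BusRdX; mem=60
  op2 P1: store L0 := 98 → I/M/I/I on L0; bus BusRdX; mem=20
  op3 P1: store L3 := 58 → I/M/I/I on L3; bus BusRdX; mem=0
  op4 P2: load  L1 → I/I/M/I on L1; bus (none); mem=60
  op5 P2: load  L0 → I/S/S/I on L0; bus BusRd Flush; mem=98
  op6 P0: store L3 := 99 → M/I/I/I on L3; bus BusRdX Flush; mem=58
  op7 P0: store L1 := 27 → M/I/I/I on L1; bus BusRdX Flush; mem=96
  op8 P3: store L3 := 14 → I/I/I/M on L3; bus BusRdX Flush; mem=99
  op9 P0: store L0 := 68 → M/I/I/I on L0; bus BusRdX; mem=98
  op10 P3: store L4 := 70 → I/I/I/M on L4; bus BusRdX; mem=10

bus = BusRdX,Flush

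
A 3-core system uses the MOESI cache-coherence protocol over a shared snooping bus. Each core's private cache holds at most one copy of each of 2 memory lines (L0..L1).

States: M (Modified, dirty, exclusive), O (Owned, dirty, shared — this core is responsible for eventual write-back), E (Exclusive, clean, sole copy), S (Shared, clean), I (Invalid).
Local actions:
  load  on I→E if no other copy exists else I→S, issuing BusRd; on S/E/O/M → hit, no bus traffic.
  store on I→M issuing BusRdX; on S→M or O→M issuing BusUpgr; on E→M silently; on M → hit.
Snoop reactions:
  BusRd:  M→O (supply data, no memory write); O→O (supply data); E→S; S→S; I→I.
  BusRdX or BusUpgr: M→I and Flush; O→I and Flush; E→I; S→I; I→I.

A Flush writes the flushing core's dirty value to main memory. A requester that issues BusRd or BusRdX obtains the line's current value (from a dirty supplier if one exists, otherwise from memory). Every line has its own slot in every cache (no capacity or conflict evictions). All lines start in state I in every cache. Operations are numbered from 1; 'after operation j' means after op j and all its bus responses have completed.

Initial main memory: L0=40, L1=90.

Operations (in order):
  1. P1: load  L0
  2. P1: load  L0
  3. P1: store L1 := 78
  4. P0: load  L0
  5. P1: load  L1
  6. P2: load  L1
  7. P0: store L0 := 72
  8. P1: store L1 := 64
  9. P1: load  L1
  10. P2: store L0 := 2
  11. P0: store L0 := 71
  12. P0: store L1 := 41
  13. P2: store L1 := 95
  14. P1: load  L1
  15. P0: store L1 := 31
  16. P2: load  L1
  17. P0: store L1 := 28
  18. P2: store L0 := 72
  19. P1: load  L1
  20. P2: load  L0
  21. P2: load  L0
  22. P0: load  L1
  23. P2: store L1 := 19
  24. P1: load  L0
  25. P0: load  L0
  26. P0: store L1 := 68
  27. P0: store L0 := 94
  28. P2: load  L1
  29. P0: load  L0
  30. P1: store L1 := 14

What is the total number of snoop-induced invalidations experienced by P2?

invalidations = 7

[1] P1: load  L0 | P0:I, P1:E(40), P2:I | bus: BusRd
[2] P1: load  L0 | P0:I, P1:E(40), P2:I | bus: none
[3] P1: store L1 := 78 | P0:I, P1:M(78), P2:I | bus: BusRdX
[4] P0: load  L0 | P0:S(40), P1:S(40), P2:I | bus: BusRd
[5] P1: load  L1 | P0:I, P1:M(78), P2:I | bus: none
[6] P2: load  L1 | P0:I, P1:O(78), P2:S(78) | bus: BusRd
[7] P0: store L0 := 72 | P0:M(72), P1:I, P2:I | bus: BusUpgr
[8] P1: store L1 := 64 | P0:I, P1:M(64), P2:I | bus: BusUpgr
[9] P1: load  L1 | P0:I, P1:M(64), P2:I | bus: none
[10] P2: store L0 := 2 | P0:I, P1:I, P2:M(2) | bus: BusRdX,Flush
[11] P0: store L0 := 71 | P0:M(71), P1:I, P2:I | bus: BusRdX,Flush
[12] P0: store L1 := 41 | P0:M(41), P1:I, P2:I | bus: BusRdX,Flush
[13] P2: store L1 := 95 | P0:I, P1:I, P2:M(95) | bus: BusRdX,Flush
[14] P1: load  L1 | P0:I, P1:S(95), P2:O(95) | bus: BusRd
[15] P0: store L1 := 31 | P0:M(31), P1:I, P2:I | bus: BusRdX,Flush
[16] P2: load  L1 | P0:O(31), P1:I, P2:S(31) | bus: BusRd
[17] P0: store L1 := 28 | P0:M(28), P1:I, P2:I | bus: BusUpgr
[18] P2: store L0 := 72 | P0:I, P1:I, P2:M(72) | bus: BusRdX,Flush
[19] P1: load  L1 | P0:O(28), P1:S(28), P2:I | bus: BusRd
[20] P2: load  L0 | P0:I, P1:I, P2:M(72) | bus: none
[21] P2: load  L0 | P0:I, P1:I, P2:M(72) | bus: none
[22] P0: load  L1 | P0:O(28), P1:S(28), P2:I | bus: none
[23] P2: store L1 := 19 | P0:I, P1:I, P2:M(19) | bus: BusRdX,Flush
[24] P1: load  L0 | P0:I, P1:S(72), P2:O(72) | bus: BusRd
[25] P0: load  L0 | P0:S(72), P1:S(72), P2:O(72) | bus: BusRd
[26] P0: store L1 := 68 | P0:M(68), P1:I, P2:I | bus: BusRdX,Flush
[27] P0: store L0 := 94 | P0:M(94), P1:I, P2:I | bus: BusUpgr,Flush
[28] P2: load  L1 | P0:O(68), P1:I, P2:S(68) | bus: BusRd
[29] P0: load  L0 | P0:M(94), P1:I, P2:I | bus: none
[30] P1: store L1 := 14 | P0:I, P1:M(14), P2:I | bus: BusRdX,Flush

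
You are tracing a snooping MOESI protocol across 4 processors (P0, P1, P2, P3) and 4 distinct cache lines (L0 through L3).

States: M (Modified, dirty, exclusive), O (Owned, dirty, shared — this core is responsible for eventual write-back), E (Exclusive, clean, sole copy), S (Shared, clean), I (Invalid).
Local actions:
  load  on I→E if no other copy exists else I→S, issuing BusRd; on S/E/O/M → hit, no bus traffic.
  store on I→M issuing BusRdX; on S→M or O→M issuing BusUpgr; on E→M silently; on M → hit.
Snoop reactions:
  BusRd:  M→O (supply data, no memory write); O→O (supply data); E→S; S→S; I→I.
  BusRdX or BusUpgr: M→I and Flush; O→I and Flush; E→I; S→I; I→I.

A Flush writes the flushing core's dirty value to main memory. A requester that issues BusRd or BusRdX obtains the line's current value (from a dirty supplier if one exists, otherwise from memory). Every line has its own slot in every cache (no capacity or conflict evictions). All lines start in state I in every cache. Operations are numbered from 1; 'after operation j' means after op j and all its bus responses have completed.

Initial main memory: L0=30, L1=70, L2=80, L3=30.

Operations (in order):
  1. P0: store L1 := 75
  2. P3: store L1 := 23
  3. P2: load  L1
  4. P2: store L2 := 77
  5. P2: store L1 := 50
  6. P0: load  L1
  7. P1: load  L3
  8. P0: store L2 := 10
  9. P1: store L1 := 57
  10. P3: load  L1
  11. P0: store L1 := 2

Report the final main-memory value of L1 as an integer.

step 1: P0: store L1 := 75  ⟶  MIII  (L1)  txn=BusRdX  M[L1]=70
step 2: P3: store L1 := 23  ⟶  IIIM  (L1)  txn=BusRdX+Flush  M[L1]=75
step 3: P2: load  L1  ⟶  IISO  (L1)  txn=BusRd  M[L1]=75
step 4: P2: store L2 := 77  ⟶  IIMI  (L2)  txn=BusRdX  M[L2]=80
step 5: P2: store L1 := 50  ⟶  IIMI  (L1)  txn=BusUpgr+Flush  M[L1]=23
step 6: P0: load  L1  ⟶  SIOI  (L1)  txn=BusRd  M[L1]=23
step 7: P1: load  L3  ⟶  IEII  (L3)  txn=BusRd  M[L3]=30
step 8: P0: store L2 := 10  ⟶  MIII  (L2)  txn=BusRdX+Flush  M[L2]=77
step 9: P1: store L1 := 57  ⟶  IMII  (L1)  txn=BusRdX+Flush  M[L1]=50
step 10: P3: load  L1  ⟶  IOIS  (L1)  txn=BusRd  M[L1]=50
step 11: P0: store L1 := 2  ⟶  MIII  (L1)  txn=BusRdX+Flush  M[L1]=57

memory[L1] = 57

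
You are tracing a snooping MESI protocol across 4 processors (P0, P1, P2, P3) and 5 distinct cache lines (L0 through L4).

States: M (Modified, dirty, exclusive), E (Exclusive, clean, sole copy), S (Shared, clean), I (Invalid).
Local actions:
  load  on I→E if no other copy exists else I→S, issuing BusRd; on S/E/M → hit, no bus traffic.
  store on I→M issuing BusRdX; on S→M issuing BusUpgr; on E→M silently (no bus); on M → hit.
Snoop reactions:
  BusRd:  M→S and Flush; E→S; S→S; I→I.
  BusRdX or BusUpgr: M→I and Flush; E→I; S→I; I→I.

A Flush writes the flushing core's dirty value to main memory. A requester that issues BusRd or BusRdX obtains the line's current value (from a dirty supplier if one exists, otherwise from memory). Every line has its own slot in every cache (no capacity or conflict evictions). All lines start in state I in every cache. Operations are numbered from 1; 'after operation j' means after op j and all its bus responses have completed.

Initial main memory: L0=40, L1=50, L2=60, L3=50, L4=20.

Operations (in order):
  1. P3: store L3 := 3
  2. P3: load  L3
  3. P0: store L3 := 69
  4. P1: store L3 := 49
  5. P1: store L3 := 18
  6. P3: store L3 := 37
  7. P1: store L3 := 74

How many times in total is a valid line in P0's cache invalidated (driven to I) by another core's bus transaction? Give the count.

[1] P3: store L3 := 3 | P0:I, P1:I, P2:I, P3:M(3) | bus: BusRdX
[2] P3: load  L3 | P0:I, P1:I, P2:I, P3:M(3) | bus: none
[3] P0: store L3 := 69 | P0:M(69), P1:I, P2:I, P3:I | bus: BusRdX,Flush
[4] P1: store L3 := 49 | P0:I, P1:M(49), P2:I, P3:I | bus: BusRdX,Flush
[5] P1: store L3 := 18 | P0:I, P1:M(18), P2:I, P3:I | bus: none
[6] P3: store L3 := 37 | P0:I, P1:I, P2:I, P3:M(37) | bus: BusRdX,Flush
[7] P1: store L3 := 74 | P0:I, P1:M(74), P2:I, P3:I | bus: BusRdX,Flush

invalidations = 1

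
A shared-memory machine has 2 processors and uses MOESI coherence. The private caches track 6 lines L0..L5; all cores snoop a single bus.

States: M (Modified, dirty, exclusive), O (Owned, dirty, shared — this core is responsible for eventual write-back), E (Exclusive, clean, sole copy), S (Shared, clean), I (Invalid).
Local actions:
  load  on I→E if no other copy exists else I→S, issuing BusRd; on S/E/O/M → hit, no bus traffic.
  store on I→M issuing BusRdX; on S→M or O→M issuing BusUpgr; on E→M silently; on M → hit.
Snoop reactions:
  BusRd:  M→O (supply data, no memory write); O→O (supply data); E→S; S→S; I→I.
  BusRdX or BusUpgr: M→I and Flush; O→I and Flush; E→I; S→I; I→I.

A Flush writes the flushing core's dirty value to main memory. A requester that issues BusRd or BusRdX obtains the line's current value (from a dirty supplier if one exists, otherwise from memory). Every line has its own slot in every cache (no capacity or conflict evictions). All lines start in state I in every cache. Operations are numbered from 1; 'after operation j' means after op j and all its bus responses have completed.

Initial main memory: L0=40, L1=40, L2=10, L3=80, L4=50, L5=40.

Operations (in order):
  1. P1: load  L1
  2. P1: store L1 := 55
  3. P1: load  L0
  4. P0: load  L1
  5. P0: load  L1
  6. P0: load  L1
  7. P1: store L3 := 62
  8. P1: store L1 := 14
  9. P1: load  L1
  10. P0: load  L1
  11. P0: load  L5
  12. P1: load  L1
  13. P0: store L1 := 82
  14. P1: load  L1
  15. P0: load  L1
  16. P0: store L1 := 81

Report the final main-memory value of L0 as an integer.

1. P1: load  L1  bus=[BusRd]  L1: P0=I P1=E  mem[L1]=40
2. P1: store L1 := 55  bus=[-]  L1: P0=I P1=M  mem[L1]=40
3. P1: load  L0  bus=[BusRd]  L0: P0=I P1=E  mem[L0]=40
4. P0: load  L1  bus=[BusRd]  L1: P0=S P1=O  mem[L1]=40
5. P0: load  L1  bus=[-]  L1: P0=S P1=O  mem[L1]=40
6. P0: load  L1  bus=[-]  L1: P0=S P1=O  mem[L1]=40
7. P1: store L3 := 62  bus=[BusRdX]  L3: P0=I P1=M  mem[L3]=80
8. P1: store L1 := 14  bus=[BusUpgr]  L1: P0=I P1=M  mem[L1]=40
9. P1: load  L1  bus=[-]  L1: P0=I P1=M  mem[L1]=40
10. P0: load  L1  bus=[BusRd]  L1: P0=S P1=O  mem[L1]=40
11. P0: load  L5  bus=[BusRd]  L5: P0=E P1=I  mem[L5]=40
12. P1: load  L1  bus=[-]  L1: P0=S P1=O  mem[L1]=40
13. P0: store L1 := 82  bus=[BusUpgr,Flush]  L1: P0=M P1=I  mem[L1]=14
14. P1: load  L1  bus=[BusRd]  L1: P0=O P1=S  mem[L1]=14
15. P0: load  L1  bus=[-]  L1: P0=O P1=S  mem[L1]=14
16. P0: store L1 := 81  bus=[BusUpgr]  L1: P0=M P1=I  mem[L1]=14

memory[L0] = 40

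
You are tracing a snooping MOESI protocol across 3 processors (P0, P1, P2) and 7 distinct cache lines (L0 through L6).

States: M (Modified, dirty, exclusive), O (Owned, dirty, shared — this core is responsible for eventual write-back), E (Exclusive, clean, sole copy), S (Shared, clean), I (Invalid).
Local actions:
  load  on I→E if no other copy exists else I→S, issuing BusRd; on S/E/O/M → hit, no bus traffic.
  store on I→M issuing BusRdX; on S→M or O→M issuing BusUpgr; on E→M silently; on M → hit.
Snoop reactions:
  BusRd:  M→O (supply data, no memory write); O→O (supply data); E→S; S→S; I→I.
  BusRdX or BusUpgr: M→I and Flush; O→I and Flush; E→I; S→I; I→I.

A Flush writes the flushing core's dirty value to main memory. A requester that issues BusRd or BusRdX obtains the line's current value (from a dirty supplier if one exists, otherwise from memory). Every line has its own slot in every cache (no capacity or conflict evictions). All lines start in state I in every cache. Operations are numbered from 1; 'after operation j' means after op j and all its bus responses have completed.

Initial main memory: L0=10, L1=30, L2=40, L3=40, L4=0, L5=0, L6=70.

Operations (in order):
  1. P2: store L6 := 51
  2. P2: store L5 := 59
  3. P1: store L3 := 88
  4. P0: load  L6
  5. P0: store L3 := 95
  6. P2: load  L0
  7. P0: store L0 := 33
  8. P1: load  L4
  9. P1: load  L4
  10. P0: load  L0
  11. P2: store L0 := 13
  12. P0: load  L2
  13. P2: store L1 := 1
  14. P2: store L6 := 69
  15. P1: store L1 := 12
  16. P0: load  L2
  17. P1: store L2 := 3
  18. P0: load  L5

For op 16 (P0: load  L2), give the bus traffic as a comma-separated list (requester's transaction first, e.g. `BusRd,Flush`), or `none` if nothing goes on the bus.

1. P2: store L6 := 51  bus=[BusRdX]  L6: P0=I P1=I P2=M  mem[L6]=70
2. P2: store L5 := 59  bus=[BusRdX]  L5: P0=I P1=I P2=M  mem[L5]=0
3. P1: store L3 := 88  bus=[BusRdX]  L3: P0=I P1=M P2=I  mem[L3]=40
4. P0: load  L6  bus=[BusRd]  L6: P0=S P1=I P2=O  mem[L6]=70
5. P0: store L3 := 95  bus=[BusRdX,Flush]  L3: P0=M P1=I P2=I  mem[L3]=88
6. P2: load  L0  bus=[BusRd]  L0: P0=I P1=I P2=E  mem[L0]=10
7. P0: store L0 := 33  bus=[BusRdX]  L0: P0=M P1=I P2=I  mem[L0]=10
8. P1: load  L4  bus=[BusRd]  L4: P0=I P1=E P2=I  mem[L4]=0
9. P1: load  L4  bus=[-]  L4: P0=I P1=E P2=I  mem[L4]=0
10. P0: load  L0  bus=[-]  L0: P0=M P1=I P2=I  mem[L0]=10
11. P2: store L0 := 13  bus=[BusRdX,Flush]  L0: P0=I P1=I P2=M  mem[L0]=33
12. P0: load  L2  bus=[BusRd]  L2: P0=E P1=I P2=I  mem[L2]=40
13. P2: store L1 := 1  bus=[BusRdX]  L1: P0=I P1=I P2=M  mem[L1]=30
14. P2: store L6 := 69  bus=[BusUpgr]  L6: P0=I P1=I P2=M  mem[L6]=70
15. P1: store L1 := 12  bus=[BusRdX,Flush]  L1: P0=I P1=M P2=I  mem[L1]=1
16. P0: load  L2  bus=[-]  L2: P0=E P1=I P2=I  mem[L2]=40
17. P1: store L2 := 3  bus=[BusRdX]  L2: P0=I P1=M P2=I  mem[L2]=40
18. P0: load  L5  bus=[BusRd]  L5: P0=S P1=I P2=O  mem[L5]=0

bus = none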